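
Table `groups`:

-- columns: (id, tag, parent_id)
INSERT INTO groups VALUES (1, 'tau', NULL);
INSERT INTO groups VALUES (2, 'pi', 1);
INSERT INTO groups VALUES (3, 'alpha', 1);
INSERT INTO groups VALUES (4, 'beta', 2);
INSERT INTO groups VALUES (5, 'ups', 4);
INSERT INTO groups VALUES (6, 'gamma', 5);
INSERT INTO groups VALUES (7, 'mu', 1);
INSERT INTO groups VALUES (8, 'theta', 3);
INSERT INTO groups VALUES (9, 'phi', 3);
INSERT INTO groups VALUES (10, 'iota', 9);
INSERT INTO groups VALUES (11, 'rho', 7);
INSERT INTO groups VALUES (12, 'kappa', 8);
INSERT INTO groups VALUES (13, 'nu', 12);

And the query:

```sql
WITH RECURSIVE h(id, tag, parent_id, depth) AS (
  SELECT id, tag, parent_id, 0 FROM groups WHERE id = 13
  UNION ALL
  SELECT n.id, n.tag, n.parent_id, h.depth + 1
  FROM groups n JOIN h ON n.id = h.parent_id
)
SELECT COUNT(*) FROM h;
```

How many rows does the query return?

5

Base: id=13 (nu), parent_id=12, depth 0.
Iteration 1: join on id=12 -> kappa (id 12, parent_id=8, depth 1).
Iteration 2: join on id=8 -> theta (id 8, parent_id=3, depth 2).
Iteration 3: join on id=3 -> alpha (id 3, parent_id=1, depth 3).
Iteration 4: join on id=1 -> tau (id 1, parent_id=NULL, depth 4).
Iteration 5: parent_id is NULL; no match; recursion stops.
Total rows emitted: 5.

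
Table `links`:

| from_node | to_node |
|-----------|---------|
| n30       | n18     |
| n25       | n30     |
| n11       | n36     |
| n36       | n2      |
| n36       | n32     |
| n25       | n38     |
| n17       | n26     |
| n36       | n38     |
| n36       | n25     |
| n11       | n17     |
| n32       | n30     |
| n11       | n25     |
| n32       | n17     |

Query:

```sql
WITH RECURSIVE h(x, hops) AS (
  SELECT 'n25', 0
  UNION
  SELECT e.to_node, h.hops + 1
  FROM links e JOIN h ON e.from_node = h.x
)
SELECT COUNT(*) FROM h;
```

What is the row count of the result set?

Base: (n25, hops=0).
Iteration 1: edges from {n25} -> (n30, hops=1), (n38, hops=1).
Iteration 2: edges from {n30,n38} -> (n18, hops=2).
Iteration 3: no outgoing edges from {n18}; recursion stops.
Total rows emitted: 4.

4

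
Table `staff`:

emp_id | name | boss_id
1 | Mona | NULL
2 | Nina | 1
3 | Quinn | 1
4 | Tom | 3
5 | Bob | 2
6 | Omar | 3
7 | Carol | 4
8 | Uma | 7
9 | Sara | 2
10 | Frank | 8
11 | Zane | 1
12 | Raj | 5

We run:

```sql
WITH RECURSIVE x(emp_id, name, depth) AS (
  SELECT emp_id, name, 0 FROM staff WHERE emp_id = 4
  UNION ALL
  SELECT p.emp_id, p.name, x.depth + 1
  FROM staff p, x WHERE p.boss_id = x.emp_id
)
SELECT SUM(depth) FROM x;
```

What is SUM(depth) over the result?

Base: emp_id=4 (Tom) at depth 0.
Iteration 1: rows with boss_id in {4} -> Carol (id 7, depth 1).
Iteration 2: rows with boss_id in {7} -> Uma (id 8, depth 2).
Iteration 3: rows with boss_id in {8} -> Frank (id 10, depth 3).
Iteration 4: no rows with boss_id in {10}; recursion stops.
SUM(depth) = 0 + 1 + 2 + 3 = 6.

6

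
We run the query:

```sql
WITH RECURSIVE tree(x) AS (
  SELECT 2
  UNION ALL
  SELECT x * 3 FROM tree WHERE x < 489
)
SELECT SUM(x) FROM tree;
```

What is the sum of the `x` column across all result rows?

2186

Base: x=2.
Iteration 1: 2 < 489 holds -> x = 2 * 3 = 6.
Iteration 2: 6 < 489 holds -> x = 6 * 3 = 18.
Iteration 3: 18 < 489 holds -> x = 18 * 3 = 54.
Iteration 4: 54 < 489 holds -> x = 54 * 3 = 162.
Iteration 5: 162 < 489 holds -> x = 162 * 3 = 486.
Iteration 6: 486 < 489 holds -> x = 486 * 3 = 1458.
Iteration 7: 1458 < 489 fails; recursion stops.
SUM(x) = 2 + 6 + 18 + 54 + 162 + 486 + 1458 = 2186.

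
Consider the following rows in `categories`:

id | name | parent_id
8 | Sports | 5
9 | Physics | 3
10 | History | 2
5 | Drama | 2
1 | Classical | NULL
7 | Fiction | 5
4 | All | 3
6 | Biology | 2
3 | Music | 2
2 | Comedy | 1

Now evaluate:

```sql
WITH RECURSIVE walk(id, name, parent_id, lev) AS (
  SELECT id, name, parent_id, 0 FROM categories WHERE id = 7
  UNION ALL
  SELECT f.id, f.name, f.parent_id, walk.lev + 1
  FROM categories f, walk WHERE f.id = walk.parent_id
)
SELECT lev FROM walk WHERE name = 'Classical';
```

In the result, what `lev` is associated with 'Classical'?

Base: id=7 (Fiction), parent_id=5, lev 0.
Iteration 1: join on id=5 -> Drama (id 5, parent_id=2, lev 1).
Iteration 2: join on id=2 -> Comedy (id 2, parent_id=1, lev 2).
Iteration 3: join on id=1 -> Classical (id 1, parent_id=NULL, lev 3).
Iteration 4: parent_id is NULL; no match; recursion stops.

3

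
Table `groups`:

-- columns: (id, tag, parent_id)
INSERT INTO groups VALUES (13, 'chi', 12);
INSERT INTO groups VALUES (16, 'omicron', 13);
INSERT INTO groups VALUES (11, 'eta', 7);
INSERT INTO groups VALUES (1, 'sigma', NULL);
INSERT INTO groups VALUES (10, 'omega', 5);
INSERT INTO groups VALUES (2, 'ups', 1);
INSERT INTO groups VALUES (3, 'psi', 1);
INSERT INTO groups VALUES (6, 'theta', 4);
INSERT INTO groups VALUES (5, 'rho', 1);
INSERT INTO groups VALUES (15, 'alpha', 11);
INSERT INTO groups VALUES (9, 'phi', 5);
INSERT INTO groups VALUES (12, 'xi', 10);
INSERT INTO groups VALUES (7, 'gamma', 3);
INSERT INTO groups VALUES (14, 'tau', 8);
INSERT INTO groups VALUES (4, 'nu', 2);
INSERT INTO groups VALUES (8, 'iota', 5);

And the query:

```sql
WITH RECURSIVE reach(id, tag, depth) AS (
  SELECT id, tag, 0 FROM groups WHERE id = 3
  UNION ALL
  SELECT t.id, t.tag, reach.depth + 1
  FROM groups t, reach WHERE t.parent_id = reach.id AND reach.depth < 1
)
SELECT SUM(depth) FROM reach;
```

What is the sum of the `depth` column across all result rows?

Base: id=3 (psi) at depth 0.
Iteration 1: rows with parent_id in {3} -> gamma (id 7, depth 1).
Iteration 2: depth < 1 fails for all current rows; recursion stops.
SUM(depth) = 0 + 1 = 1.

1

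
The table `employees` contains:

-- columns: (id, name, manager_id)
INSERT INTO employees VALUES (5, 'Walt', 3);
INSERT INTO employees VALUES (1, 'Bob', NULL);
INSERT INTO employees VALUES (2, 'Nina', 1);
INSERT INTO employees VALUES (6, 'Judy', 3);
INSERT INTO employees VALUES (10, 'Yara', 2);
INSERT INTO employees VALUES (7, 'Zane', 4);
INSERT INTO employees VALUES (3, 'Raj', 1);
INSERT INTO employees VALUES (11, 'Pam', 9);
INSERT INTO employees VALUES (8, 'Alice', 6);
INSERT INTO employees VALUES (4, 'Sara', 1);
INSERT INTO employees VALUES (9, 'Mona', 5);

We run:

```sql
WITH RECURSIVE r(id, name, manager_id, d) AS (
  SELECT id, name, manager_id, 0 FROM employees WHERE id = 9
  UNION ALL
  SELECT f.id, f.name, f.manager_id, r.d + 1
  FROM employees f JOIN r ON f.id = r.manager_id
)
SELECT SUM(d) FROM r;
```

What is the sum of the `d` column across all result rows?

Base: id=9 (Mona), manager_id=5, d 0.
Iteration 1: join on id=5 -> Walt (id 5, manager_id=3, d 1).
Iteration 2: join on id=3 -> Raj (id 3, manager_id=1, d 2).
Iteration 3: join on id=1 -> Bob (id 1, manager_id=NULL, d 3).
Iteration 4: manager_id is NULL; no match; recursion stops.
SUM(d) = 0 + 1 + 2 + 3 = 6.

6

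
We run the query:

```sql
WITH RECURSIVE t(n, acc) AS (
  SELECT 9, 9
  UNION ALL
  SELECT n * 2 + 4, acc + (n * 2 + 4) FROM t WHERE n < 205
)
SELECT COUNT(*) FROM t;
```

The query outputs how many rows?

Base: n=9, acc=9.
Iteration 1: 9 < 205 holds -> n = 9 * 2 + 4 = 22, acc = 9 + 22 = 31.
Iteration 2: 22 < 205 holds -> n = 22 * 2 + 4 = 48, acc = 31 + 48 = 79.
Iteration 3: 48 < 205 holds -> n = 48 * 2 + 4 = 100, acc = 79 + 100 = 179.
Iteration 4: 100 < 205 holds -> n = 100 * 2 + 4 = 204, acc = 179 + 204 = 383.
Iteration 5: 204 < 205 holds -> n = 204 * 2 + 4 = 412, acc = 383 + 412 = 795.
Iteration 6: 412 < 205 fails; recursion stops.
Total rows emitted: 6.

6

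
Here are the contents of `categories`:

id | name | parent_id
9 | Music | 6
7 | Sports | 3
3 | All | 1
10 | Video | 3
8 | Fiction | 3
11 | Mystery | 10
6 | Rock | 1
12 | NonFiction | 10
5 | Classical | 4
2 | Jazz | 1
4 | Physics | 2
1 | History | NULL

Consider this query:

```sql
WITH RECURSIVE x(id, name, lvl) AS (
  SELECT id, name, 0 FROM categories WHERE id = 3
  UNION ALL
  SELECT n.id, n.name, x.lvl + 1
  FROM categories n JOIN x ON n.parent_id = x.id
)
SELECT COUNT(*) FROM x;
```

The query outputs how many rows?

6

Base: id=3 (All) at lvl 0.
Iteration 1: rows with parent_id in {3} -> Sports (id 7, lvl 1), Fiction (id 8, lvl 1), Video (id 10, lvl 1).
Iteration 2: rows with parent_id in {7,8,10} -> Mystery (id 11, lvl 2), NonFiction (id 12, lvl 2).
Iteration 3: no rows with parent_id in {11,12}; recursion stops.
Total rows emitted: 6.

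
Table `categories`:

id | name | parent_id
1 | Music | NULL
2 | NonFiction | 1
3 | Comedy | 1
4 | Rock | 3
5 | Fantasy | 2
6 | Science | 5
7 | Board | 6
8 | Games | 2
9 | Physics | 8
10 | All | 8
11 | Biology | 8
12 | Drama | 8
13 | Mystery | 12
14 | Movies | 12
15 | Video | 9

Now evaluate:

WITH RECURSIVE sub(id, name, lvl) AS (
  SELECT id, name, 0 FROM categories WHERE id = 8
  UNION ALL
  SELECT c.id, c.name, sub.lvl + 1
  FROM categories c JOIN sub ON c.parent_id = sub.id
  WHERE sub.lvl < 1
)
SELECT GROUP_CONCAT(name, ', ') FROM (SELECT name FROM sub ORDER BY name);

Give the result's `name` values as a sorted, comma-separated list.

All, Biology, Drama, Games, Physics

Base: id=8 (Games) at lvl 0.
Iteration 1: rows with parent_id in {8} -> Physics (id 9, lvl 1), All (id 10, lvl 1), Biology (id 11, lvl 1), Drama (id 12, lvl 1).
Iteration 2: lvl < 1 fails for all current rows; recursion stops.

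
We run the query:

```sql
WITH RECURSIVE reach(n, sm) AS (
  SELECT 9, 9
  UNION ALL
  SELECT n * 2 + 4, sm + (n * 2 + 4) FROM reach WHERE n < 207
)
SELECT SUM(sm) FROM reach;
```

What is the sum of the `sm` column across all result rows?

1476

Base: n=9, sm=9.
Iteration 1: 9 < 207 holds -> n = 9 * 2 + 4 = 22, sm = 9 + 22 = 31.
Iteration 2: 22 < 207 holds -> n = 22 * 2 + 4 = 48, sm = 31 + 48 = 79.
Iteration 3: 48 < 207 holds -> n = 48 * 2 + 4 = 100, sm = 79 + 100 = 179.
Iteration 4: 100 < 207 holds -> n = 100 * 2 + 4 = 204, sm = 179 + 204 = 383.
Iteration 5: 204 < 207 holds -> n = 204 * 2 + 4 = 412, sm = 383 + 412 = 795.
Iteration 6: 412 < 207 fails; recursion stops.
SUM(sm) = 9 + 31 + 79 + 179 + 383 + 795 = 1476.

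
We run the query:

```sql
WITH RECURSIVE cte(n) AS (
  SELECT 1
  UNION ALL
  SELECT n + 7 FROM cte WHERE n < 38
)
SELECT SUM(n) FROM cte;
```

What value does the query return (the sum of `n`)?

154

Base: n=1.
Iteration 1: 1 < 38 holds -> n = 1 + 7 = 8.
Iteration 2: 8 < 38 holds -> n = 8 + 7 = 15.
Iteration 3: 15 < 38 holds -> n = 15 + 7 = 22.
Iteration 4: 22 < 38 holds -> n = 22 + 7 = 29.
Iteration 5: 29 < 38 holds -> n = 29 + 7 = 36.
Iteration 6: 36 < 38 holds -> n = 36 + 7 = 43.
Iteration 7: 43 < 38 fails; recursion stops.
SUM(n) = 1 + 8 + 15 + 22 + 29 + 36 + 43 = 154.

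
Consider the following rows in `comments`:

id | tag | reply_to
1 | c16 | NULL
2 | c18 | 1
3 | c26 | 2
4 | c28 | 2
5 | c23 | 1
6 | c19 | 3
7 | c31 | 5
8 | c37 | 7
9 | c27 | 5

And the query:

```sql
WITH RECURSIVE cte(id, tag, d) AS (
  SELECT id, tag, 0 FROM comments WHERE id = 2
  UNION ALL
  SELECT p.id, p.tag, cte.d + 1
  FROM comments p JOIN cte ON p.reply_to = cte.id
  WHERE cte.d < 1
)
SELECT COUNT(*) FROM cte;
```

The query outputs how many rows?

Base: id=2 (c18) at d 0.
Iteration 1: rows with reply_to in {2} -> c26 (id 3, d 1), c28 (id 4, d 1).
Iteration 2: d < 1 fails for all current rows; recursion stops.
Total rows emitted: 3.

3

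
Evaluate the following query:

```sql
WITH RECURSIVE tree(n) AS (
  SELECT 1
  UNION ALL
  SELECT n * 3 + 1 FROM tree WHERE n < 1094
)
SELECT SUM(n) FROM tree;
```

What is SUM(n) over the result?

Base: n=1.
Iteration 1: 1 < 1094 holds -> n = 1 * 3 + 1 = 4.
Iteration 2: 4 < 1094 holds -> n = 4 * 3 + 1 = 13.
Iteration 3: 13 < 1094 holds -> n = 13 * 3 + 1 = 40.
Iteration 4: 40 < 1094 holds -> n = 40 * 3 + 1 = 121.
Iteration 5: 121 < 1094 holds -> n = 121 * 3 + 1 = 364.
Iteration 6: 364 < 1094 holds -> n = 364 * 3 + 1 = 1093.
Iteration 7: 1093 < 1094 holds -> n = 1093 * 3 + 1 = 3280.
Iteration 8: 3280 < 1094 fails; recursion stops.
SUM(n) = 1 + 4 + 13 + 40 + 121 + 364 + 1093 + 3280 = 4916.

4916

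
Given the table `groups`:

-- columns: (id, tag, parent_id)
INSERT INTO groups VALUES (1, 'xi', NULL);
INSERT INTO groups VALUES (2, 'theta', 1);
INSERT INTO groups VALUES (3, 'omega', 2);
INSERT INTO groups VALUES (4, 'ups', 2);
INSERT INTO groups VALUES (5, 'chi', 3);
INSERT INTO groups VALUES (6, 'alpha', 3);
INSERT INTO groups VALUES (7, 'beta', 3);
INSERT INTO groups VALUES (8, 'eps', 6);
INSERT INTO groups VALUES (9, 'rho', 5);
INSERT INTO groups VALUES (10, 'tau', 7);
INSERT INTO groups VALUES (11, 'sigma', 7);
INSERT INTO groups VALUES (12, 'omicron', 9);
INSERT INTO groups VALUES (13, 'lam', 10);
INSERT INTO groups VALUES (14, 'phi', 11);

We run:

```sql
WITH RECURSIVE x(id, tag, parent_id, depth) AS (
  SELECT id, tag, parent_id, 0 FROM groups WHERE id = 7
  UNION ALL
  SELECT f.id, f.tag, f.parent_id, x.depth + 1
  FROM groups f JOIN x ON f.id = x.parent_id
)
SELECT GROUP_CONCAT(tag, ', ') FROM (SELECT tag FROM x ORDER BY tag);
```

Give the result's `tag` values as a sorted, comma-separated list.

beta, omega, theta, xi

Base: id=7 (beta), parent_id=3, depth 0.
Iteration 1: join on id=3 -> omega (id 3, parent_id=2, depth 1).
Iteration 2: join on id=2 -> theta (id 2, parent_id=1, depth 2).
Iteration 3: join on id=1 -> xi (id 1, parent_id=NULL, depth 3).
Iteration 4: parent_id is NULL; no match; recursion stops.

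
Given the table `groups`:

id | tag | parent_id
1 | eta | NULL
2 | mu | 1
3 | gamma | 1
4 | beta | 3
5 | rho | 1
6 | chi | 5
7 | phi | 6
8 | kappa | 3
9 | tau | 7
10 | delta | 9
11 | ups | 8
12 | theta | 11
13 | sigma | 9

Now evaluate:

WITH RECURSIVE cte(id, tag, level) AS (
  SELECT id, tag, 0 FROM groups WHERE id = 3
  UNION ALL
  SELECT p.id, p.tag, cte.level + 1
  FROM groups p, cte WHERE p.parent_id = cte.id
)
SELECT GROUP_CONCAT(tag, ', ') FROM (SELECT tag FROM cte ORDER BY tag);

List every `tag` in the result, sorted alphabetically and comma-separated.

beta, gamma, kappa, theta, ups

Base: id=3 (gamma) at level 0.
Iteration 1: rows with parent_id in {3} -> beta (id 4, level 1), kappa (id 8, level 1).
Iteration 2: rows with parent_id in {4,8} -> ups (id 11, level 2).
Iteration 3: rows with parent_id in {11} -> theta (id 12, level 3).
Iteration 4: no rows with parent_id in {12}; recursion stops.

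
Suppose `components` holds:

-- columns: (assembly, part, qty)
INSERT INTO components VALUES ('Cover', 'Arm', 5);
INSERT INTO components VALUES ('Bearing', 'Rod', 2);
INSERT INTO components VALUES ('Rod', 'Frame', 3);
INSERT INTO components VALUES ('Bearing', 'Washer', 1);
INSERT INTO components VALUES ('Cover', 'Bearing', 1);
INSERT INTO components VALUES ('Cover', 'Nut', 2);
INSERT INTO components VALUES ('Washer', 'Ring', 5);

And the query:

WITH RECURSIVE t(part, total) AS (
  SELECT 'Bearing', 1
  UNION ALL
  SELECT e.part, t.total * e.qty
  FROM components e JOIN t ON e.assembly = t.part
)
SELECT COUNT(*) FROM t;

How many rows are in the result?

5

Base: (Bearing, total=1).
Iteration 1: components of {Bearing} -> Rod = 1*2 = 2, Washer = 1*1 = 1.
Iteration 2: components of {Rod,Washer} -> Frame = 2*3 = 6, Ring = 1*5 = 5.
Iteration 3: no further components; recursion stops.
Total rows emitted: 5.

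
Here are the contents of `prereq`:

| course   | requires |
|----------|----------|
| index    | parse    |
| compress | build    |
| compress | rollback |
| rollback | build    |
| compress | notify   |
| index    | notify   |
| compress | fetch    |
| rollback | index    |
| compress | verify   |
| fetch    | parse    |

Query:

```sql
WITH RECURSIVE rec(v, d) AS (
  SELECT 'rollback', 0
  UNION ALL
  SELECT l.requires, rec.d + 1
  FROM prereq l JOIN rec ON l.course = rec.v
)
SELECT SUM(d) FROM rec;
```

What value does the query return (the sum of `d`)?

6

Base: (rollback, d=0).
Iteration 1: edges from {rollback} -> (build, d=1), (index, d=1).
Iteration 2: edges from {build,index} -> (notify, d=2), (parse, d=2).
Iteration 3: no outgoing edges from {notify,parse}; recursion stops.
SUM(d) = 0 + 1 + 1 + 2 + 2 = 6.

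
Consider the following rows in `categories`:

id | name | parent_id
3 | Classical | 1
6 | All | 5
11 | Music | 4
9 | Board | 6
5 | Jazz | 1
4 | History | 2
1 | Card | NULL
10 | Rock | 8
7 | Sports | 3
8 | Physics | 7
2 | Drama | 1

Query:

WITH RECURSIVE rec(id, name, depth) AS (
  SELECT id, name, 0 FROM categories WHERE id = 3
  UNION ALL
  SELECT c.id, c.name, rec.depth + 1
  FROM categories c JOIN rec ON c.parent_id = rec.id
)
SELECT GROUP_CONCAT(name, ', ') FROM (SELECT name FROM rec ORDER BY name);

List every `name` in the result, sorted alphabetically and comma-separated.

Classical, Physics, Rock, Sports

Base: id=3 (Classical) at depth 0.
Iteration 1: rows with parent_id in {3} -> Sports (id 7, depth 1).
Iteration 2: rows with parent_id in {7} -> Physics (id 8, depth 2).
Iteration 3: rows with parent_id in {8} -> Rock (id 10, depth 3).
Iteration 4: no rows with parent_id in {10}; recursion stops.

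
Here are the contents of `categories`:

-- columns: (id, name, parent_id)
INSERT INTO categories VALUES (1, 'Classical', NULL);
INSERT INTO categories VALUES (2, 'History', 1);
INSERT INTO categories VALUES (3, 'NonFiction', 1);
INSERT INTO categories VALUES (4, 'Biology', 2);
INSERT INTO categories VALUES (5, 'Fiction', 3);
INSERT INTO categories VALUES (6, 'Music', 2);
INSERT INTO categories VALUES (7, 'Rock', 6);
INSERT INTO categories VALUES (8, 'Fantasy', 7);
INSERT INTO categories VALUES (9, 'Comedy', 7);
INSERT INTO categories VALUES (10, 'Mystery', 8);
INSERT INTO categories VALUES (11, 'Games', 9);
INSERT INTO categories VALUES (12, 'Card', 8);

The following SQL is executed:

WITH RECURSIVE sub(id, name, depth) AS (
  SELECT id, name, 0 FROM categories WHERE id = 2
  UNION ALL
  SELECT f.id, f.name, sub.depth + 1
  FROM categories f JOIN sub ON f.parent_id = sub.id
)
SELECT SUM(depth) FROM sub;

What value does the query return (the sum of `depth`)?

Base: id=2 (History) at depth 0.
Iteration 1: rows with parent_id in {2} -> Biology (id 4, depth 1), Music (id 6, depth 1).
Iteration 2: rows with parent_id in {4,6} -> Rock (id 7, depth 2).
Iteration 3: rows with parent_id in {7} -> Fantasy (id 8, depth 3), Comedy (id 9, depth 3).
Iteration 4: rows with parent_id in {8,9} -> Mystery (id 10, depth 4), Games (id 11, depth 4), Card (id 12, depth 4).
Iteration 5: no rows with parent_id in {10,11,12}; recursion stops.
SUM(depth) = 0 + 1 + 1 + 2 + 3 + 3 + 4 + 4 + 4 = 22.

22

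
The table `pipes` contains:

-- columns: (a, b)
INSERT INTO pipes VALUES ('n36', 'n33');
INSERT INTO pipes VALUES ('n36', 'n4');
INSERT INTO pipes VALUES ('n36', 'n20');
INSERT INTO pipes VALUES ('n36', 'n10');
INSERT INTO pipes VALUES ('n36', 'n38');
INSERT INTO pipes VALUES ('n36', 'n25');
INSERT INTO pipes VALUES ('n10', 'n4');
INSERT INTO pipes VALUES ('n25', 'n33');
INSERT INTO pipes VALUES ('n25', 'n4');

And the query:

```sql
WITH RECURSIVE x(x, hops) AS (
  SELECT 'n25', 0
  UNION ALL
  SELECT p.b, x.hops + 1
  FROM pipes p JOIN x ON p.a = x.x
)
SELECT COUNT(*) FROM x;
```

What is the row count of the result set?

Base: (n25, hops=0).
Iteration 1: edges from {n25} -> (n33, hops=1), (n4, hops=1).
Iteration 2: no outgoing edges from {n33,n4}; recursion stops.
Total rows emitted: 3.

3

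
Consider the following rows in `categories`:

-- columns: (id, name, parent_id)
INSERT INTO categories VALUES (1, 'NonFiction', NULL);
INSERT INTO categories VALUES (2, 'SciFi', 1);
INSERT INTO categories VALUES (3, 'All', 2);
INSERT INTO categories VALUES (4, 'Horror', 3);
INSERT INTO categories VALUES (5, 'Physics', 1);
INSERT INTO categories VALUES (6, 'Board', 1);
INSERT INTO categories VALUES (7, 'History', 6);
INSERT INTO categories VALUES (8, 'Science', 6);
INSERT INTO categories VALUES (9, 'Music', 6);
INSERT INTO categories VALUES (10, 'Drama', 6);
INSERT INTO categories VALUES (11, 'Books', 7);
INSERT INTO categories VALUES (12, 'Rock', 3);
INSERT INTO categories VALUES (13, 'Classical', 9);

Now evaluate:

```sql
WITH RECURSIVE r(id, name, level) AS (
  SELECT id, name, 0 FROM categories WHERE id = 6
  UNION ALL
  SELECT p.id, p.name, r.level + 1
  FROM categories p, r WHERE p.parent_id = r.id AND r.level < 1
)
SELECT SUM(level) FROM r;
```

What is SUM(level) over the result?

4

Base: id=6 (Board) at level 0.
Iteration 1: rows with parent_id in {6} -> History (id 7, level 1), Science (id 8, level 1), Music (id 9, level 1), Drama (id 10, level 1).
Iteration 2: level < 1 fails for all current rows; recursion stops.
SUM(level) = 0 + 1 + 1 + 1 + 1 = 4.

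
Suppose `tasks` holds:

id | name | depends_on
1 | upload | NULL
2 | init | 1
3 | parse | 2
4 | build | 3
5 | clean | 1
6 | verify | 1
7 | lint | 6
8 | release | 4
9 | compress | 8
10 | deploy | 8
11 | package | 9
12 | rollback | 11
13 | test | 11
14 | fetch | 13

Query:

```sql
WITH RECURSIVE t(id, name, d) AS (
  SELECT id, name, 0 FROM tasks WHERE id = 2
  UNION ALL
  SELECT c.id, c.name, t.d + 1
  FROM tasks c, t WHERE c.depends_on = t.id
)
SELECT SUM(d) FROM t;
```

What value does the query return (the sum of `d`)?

Base: id=2 (init) at d 0.
Iteration 1: rows with depends_on in {2} -> parse (id 3, d 1).
Iteration 2: rows with depends_on in {3} -> build (id 4, d 2).
Iteration 3: rows with depends_on in {4} -> release (id 8, d 3).
Iteration 4: rows with depends_on in {8} -> compress (id 9, d 4), deploy (id 10, d 4).
Iteration 5: rows with depends_on in {9,10} -> package (id 11, d 5).
Iteration 6: rows with depends_on in {11} -> rollback (id 12, d 6), test (id 13, d 6).
Iteration 7: rows with depends_on in {12,13} -> fetch (id 14, d 7).
Iteration 8: no rows with depends_on in {14}; recursion stops.
SUM(d) = 0 + 1 + 2 + 3 + 4 + 4 + 5 + 6 + 6 + 7 = 38.

38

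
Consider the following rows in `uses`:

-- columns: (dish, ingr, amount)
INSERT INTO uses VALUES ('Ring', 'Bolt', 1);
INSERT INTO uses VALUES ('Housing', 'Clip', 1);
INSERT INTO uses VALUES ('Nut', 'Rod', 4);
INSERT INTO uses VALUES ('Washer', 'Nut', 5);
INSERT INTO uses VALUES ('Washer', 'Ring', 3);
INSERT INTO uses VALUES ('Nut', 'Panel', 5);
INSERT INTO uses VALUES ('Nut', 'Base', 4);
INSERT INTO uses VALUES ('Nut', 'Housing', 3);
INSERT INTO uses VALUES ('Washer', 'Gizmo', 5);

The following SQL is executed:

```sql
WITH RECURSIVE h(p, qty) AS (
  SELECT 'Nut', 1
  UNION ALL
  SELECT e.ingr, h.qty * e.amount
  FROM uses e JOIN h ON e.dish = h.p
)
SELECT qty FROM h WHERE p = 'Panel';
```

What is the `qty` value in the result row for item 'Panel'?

5

Base: (Nut, qty=1).
Iteration 1: components of {Nut} -> Base = 1*4 = 4, Housing = 1*3 = 3, Panel = 1*5 = 5, Rod = 1*4 = 4.
Iteration 2: components of {Base,Housing,Panel,Rod} -> Clip = 3*1 = 3.
Iteration 3: no further components; recursion stops.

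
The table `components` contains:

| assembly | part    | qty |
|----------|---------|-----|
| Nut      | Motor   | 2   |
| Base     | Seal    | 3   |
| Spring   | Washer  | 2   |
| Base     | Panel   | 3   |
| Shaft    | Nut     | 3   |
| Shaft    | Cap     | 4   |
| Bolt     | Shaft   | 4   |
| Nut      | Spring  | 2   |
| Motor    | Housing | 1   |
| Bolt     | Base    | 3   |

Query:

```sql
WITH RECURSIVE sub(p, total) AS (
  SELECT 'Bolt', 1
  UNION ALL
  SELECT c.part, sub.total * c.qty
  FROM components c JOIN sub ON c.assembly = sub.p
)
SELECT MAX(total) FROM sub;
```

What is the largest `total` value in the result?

Base: (Bolt, total=1).
Iteration 1: components of {Bolt} -> Base = 1*3 = 3, Shaft = 1*4 = 4.
Iteration 2: components of {Base,Shaft} -> Cap = 4*4 = 16, Nut = 4*3 = 12, Panel = 3*3 = 9, Seal = 3*3 = 9.
Iteration 3: components of {Cap,Nut,Panel,Seal} -> Motor = 12*2 = 24, Spring = 12*2 = 24.
Iteration 4: components of {Motor,Spring} -> Housing = 24*1 = 24, Washer = 24*2 = 48.
Iteration 5: no further components; recursion stops.
total values: 1, 3, 4, 9, 9, 12, 16, 24, 24, 24, 48; the maximum is 48.

48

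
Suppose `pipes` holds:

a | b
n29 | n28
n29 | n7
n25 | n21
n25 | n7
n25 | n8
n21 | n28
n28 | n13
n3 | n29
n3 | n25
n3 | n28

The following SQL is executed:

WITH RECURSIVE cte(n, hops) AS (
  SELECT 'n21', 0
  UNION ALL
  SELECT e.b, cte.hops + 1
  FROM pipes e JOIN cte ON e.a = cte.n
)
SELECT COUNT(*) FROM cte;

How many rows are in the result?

3

Base: (n21, hops=0).
Iteration 1: edges from {n21} -> (n28, hops=1).
Iteration 2: edges from {n28} -> (n13, hops=2).
Iteration 3: no outgoing edges from {n13}; recursion stops.
Total rows emitted: 3.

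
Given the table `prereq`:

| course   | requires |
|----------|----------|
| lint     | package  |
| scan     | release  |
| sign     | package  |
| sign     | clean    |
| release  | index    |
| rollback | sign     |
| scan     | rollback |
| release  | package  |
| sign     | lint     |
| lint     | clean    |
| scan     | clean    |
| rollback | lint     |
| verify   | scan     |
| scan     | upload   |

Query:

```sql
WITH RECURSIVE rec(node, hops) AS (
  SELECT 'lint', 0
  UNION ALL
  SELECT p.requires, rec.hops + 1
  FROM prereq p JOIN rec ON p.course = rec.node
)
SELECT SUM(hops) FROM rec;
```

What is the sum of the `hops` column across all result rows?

2

Base: (lint, hops=0).
Iteration 1: edges from {lint} -> (clean, hops=1), (package, hops=1).
Iteration 2: no outgoing edges from {clean,package}; recursion stops.
SUM(hops) = 0 + 1 + 1 = 2.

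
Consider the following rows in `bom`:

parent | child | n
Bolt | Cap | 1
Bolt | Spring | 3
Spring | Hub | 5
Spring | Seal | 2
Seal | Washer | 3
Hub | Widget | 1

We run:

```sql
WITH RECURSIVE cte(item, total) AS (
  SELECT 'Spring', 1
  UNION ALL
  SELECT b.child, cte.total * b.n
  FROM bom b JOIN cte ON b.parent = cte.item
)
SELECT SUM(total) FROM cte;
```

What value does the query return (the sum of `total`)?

Base: (Spring, total=1).
Iteration 1: components of {Spring} -> Hub = 1*5 = 5, Seal = 1*2 = 2.
Iteration 2: components of {Hub,Seal} -> Washer = 2*3 = 6, Widget = 5*1 = 5.
Iteration 3: no further components; recursion stops.
SUM(total) = 1 + 5 + 2 + 5 + 6 = 19.

19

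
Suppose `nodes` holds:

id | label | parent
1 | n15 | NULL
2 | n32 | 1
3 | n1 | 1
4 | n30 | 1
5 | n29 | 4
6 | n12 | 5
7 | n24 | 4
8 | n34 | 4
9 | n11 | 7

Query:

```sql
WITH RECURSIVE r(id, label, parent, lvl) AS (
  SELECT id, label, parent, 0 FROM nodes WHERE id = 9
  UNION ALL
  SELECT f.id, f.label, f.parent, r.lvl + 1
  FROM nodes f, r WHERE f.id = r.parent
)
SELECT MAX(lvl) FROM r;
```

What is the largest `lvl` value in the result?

3

Base: id=9 (n11), parent=7, lvl 0.
Iteration 1: join on id=7 -> n24 (id 7, parent=4, lvl 1).
Iteration 2: join on id=4 -> n30 (id 4, parent=1, lvl 2).
Iteration 3: join on id=1 -> n15 (id 1, parent=NULL, lvl 3).
Iteration 4: parent is NULL; no match; recursion stops.
lvl values: 0, 1, 2, 3; the maximum is 3.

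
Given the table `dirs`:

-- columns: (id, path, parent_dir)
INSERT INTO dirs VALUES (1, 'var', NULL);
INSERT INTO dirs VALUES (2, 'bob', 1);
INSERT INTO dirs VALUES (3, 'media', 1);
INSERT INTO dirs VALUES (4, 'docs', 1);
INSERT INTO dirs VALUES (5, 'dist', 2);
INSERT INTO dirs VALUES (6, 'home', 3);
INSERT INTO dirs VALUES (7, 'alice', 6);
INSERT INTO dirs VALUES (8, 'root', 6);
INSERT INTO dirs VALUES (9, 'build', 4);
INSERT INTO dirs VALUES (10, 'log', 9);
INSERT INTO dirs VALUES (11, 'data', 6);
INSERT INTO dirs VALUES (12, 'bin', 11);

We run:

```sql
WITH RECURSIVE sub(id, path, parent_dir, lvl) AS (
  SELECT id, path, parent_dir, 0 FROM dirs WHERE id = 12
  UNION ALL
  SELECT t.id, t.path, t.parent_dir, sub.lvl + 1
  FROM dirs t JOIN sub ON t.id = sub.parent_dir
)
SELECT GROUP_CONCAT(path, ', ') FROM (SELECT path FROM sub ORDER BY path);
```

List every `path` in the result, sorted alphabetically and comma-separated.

Base: id=12 (bin), parent_dir=11, lvl 0.
Iteration 1: join on id=11 -> data (id 11, parent_dir=6, lvl 1).
Iteration 2: join on id=6 -> home (id 6, parent_dir=3, lvl 2).
Iteration 3: join on id=3 -> media (id 3, parent_dir=1, lvl 3).
Iteration 4: join on id=1 -> var (id 1, parent_dir=NULL, lvl 4).
Iteration 5: parent_dir is NULL; no match; recursion stops.

bin, data, home, media, var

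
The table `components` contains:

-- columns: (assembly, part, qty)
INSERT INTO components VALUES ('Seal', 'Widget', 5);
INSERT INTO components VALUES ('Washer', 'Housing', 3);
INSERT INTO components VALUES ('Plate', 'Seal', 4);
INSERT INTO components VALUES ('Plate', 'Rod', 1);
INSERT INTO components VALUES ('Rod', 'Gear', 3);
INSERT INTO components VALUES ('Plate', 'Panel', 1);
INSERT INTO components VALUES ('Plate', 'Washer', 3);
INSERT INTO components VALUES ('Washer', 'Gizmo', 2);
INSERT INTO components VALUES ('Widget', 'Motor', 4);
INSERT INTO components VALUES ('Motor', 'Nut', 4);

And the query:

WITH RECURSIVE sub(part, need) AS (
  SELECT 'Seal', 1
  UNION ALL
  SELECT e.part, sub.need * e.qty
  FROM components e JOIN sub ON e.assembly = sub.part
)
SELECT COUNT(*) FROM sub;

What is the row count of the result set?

Base: (Seal, need=1).
Iteration 1: components of {Seal} -> Widget = 1*5 = 5.
Iteration 2: components of {Widget} -> Motor = 5*4 = 20.
Iteration 3: components of {Motor} -> Nut = 20*4 = 80.
Iteration 4: no further components; recursion stops.
Total rows emitted: 4.

4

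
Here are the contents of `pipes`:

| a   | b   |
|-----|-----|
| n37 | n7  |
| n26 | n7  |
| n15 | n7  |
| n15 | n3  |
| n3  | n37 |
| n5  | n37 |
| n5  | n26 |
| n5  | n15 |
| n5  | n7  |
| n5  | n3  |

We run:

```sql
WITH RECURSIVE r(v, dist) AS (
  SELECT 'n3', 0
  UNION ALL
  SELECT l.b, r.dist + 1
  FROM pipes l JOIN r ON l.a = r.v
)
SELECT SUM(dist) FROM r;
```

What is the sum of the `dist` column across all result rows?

3

Base: (n3, dist=0).
Iteration 1: edges from {n3} -> (n37, dist=1).
Iteration 2: edges from {n37} -> (n7, dist=2).
Iteration 3: no outgoing edges from {n7}; recursion stops.
SUM(dist) = 0 + 1 + 2 = 3.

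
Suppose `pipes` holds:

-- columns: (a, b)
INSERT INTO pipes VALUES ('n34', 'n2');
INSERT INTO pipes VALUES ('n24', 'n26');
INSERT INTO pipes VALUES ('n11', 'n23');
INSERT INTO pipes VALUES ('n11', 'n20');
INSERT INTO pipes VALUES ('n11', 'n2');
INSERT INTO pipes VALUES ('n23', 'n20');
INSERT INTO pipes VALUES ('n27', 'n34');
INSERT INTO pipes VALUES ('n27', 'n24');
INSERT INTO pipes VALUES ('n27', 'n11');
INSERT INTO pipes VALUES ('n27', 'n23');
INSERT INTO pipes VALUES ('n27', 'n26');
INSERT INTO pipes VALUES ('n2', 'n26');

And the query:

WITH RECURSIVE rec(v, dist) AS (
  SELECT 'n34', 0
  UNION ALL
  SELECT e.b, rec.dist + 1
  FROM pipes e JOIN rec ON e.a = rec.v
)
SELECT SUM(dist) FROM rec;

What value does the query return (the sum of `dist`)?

3

Base: (n34, dist=0).
Iteration 1: edges from {n34} -> (n2, dist=1).
Iteration 2: edges from {n2} -> (n26, dist=2).
Iteration 3: no outgoing edges from {n26}; recursion stops.
SUM(dist) = 0 + 1 + 2 = 3.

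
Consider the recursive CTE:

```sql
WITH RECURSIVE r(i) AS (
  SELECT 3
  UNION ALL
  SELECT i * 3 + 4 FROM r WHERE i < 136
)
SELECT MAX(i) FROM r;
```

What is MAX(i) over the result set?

Base: i=3.
Iteration 1: 3 < 136 holds -> i = 3 * 3 + 4 = 13.
Iteration 2: 13 < 136 holds -> i = 13 * 3 + 4 = 43.
Iteration 3: 43 < 136 holds -> i = 43 * 3 + 4 = 133.
Iteration 4: 133 < 136 holds -> i = 133 * 3 + 4 = 403.
Iteration 5: 403 < 136 fails; recursion stops.
i values: 3, 13, 43, 133, 403; the maximum is 403.

403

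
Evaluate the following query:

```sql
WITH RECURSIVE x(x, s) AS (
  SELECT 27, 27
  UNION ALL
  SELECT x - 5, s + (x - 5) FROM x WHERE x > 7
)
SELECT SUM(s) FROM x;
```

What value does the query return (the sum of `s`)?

305

Base: x=27, s=27.
Iteration 1: 27 > 7 holds -> x = 27 - 5 = 22, s = 27 + 22 = 49.
Iteration 2: 22 > 7 holds -> x = 22 - 5 = 17, s = 49 + 17 = 66.
Iteration 3: 17 > 7 holds -> x = 17 - 5 = 12, s = 66 + 12 = 78.
Iteration 4: 12 > 7 holds -> x = 12 - 5 = 7, s = 78 + 7 = 85.
Iteration 5: 7 > 7 fails; recursion stops.
SUM(s) = 27 + 49 + 66 + 78 + 85 = 305.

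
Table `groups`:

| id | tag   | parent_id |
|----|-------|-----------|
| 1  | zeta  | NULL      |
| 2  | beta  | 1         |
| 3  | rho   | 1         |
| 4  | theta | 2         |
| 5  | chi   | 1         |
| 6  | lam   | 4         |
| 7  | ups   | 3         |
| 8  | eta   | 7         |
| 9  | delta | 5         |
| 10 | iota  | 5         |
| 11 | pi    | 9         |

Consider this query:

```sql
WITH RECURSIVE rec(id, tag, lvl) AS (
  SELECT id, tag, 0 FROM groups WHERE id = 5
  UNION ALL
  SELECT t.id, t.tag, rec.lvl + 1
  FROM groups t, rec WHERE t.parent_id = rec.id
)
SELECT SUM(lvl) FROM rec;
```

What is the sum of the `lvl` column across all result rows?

4

Base: id=5 (chi) at lvl 0.
Iteration 1: rows with parent_id in {5} -> delta (id 9, lvl 1), iota (id 10, lvl 1).
Iteration 2: rows with parent_id in {9,10} -> pi (id 11, lvl 2).
Iteration 3: no rows with parent_id in {11}; recursion stops.
SUM(lvl) = 0 + 1 + 1 + 2 = 4.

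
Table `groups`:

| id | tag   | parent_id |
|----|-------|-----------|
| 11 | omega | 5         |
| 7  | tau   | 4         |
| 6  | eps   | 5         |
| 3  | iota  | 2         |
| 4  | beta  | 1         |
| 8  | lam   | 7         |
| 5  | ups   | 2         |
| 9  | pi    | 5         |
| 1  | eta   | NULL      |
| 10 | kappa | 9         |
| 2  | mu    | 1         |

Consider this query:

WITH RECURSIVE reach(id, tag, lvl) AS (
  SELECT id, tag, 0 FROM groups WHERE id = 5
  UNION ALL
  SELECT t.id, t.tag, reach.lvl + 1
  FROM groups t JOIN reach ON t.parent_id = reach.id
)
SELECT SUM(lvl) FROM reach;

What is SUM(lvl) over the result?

Base: id=5 (ups) at lvl 0.
Iteration 1: rows with parent_id in {5} -> eps (id 6, lvl 1), pi (id 9, lvl 1), omega (id 11, lvl 1).
Iteration 2: rows with parent_id in {6,9,11} -> kappa (id 10, lvl 2).
Iteration 3: no rows with parent_id in {10}; recursion stops.
SUM(lvl) = 0 + 1 + 1 + 1 + 2 = 5.

5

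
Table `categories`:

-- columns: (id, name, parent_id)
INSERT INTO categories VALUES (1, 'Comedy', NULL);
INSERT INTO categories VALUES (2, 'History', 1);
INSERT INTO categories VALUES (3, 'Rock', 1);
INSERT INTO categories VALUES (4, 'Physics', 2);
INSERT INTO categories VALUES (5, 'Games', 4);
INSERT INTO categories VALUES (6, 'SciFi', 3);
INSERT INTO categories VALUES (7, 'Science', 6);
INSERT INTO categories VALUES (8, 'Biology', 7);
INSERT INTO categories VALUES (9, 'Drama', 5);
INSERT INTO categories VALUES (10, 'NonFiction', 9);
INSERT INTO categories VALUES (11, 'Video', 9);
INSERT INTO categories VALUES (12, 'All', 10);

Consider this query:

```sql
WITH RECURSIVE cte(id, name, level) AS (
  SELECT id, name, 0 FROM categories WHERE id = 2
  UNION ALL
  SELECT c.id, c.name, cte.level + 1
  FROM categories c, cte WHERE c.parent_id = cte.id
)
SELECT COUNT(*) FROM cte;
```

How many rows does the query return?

7

Base: id=2 (History) at level 0.
Iteration 1: rows with parent_id in {2} -> Physics (id 4, level 1).
Iteration 2: rows with parent_id in {4} -> Games (id 5, level 2).
Iteration 3: rows with parent_id in {5} -> Drama (id 9, level 3).
Iteration 4: rows with parent_id in {9} -> NonFiction (id 10, level 4), Video (id 11, level 4).
Iteration 5: rows with parent_id in {10,11} -> All (id 12, level 5).
Iteration 6: no rows with parent_id in {12}; recursion stops.
Total rows emitted: 7.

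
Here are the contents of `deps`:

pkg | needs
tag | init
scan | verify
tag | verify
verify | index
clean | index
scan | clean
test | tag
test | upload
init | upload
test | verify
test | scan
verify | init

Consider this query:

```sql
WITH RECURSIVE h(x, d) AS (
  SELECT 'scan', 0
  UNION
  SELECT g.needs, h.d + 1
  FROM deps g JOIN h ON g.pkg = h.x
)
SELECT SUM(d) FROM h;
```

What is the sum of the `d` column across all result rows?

Base: (scan, d=0).
Iteration 1: edges from {scan} -> (clean, d=1), (verify, d=1).
Iteration 2: edges from {clean,verify} -> (index, d=2), (init, d=2). [UNION drops 1 duplicate row(s)]
Iteration 3: edges from {index,init} -> (upload, d=3).
Iteration 4: no outgoing edges from {upload}; recursion stops.
SUM(d) = 0 + 1 + 1 + 2 + 2 + 3 = 9.

9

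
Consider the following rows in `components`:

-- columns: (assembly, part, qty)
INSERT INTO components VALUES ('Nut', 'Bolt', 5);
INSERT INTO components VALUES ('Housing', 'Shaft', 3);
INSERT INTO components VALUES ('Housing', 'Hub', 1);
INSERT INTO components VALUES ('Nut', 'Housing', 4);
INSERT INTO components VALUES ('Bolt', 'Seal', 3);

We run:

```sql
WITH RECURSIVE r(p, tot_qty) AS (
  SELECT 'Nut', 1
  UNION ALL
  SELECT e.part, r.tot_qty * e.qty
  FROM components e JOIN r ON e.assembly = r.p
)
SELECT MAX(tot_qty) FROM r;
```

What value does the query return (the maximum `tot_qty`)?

15

Base: (Nut, tot_qty=1).
Iteration 1: components of {Nut} -> Bolt = 1*5 = 5, Housing = 1*4 = 4.
Iteration 2: components of {Bolt,Housing} -> Hub = 4*1 = 4, Seal = 5*3 = 15, Shaft = 4*3 = 12.
Iteration 3: no further components; recursion stops.
tot_qty values: 1, 5, 4, 15, 12, 4; the maximum is 15.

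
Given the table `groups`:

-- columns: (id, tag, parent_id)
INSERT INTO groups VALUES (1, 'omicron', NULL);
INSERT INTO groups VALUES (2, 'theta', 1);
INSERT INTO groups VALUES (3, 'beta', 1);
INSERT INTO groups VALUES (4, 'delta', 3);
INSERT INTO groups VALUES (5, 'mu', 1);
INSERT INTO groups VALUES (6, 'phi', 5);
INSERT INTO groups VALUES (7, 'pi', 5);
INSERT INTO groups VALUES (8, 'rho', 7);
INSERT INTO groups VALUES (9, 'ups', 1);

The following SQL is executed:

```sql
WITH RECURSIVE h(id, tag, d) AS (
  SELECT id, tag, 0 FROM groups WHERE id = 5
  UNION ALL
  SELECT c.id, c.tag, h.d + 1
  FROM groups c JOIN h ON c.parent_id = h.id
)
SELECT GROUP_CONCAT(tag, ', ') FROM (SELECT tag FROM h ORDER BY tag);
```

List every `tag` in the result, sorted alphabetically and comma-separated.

Base: id=5 (mu) at d 0.
Iteration 1: rows with parent_id in {5} -> phi (id 6, d 1), pi (id 7, d 1).
Iteration 2: rows with parent_id in {6,7} -> rho (id 8, d 2).
Iteration 3: no rows with parent_id in {8}; recursion stops.

mu, phi, pi, rho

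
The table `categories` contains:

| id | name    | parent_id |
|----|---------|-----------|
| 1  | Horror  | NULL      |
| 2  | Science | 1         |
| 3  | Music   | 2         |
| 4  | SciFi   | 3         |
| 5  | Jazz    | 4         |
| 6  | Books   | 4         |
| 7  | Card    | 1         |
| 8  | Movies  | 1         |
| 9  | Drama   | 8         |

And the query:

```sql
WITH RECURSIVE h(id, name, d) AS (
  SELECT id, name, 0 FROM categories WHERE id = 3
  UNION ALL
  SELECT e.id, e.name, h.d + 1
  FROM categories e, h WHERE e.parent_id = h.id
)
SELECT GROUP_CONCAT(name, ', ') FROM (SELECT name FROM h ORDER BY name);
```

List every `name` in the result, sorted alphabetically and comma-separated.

Base: id=3 (Music) at d 0.
Iteration 1: rows with parent_id in {3} -> SciFi (id 4, d 1).
Iteration 2: rows with parent_id in {4} -> Jazz (id 5, d 2), Books (id 6, d 2).
Iteration 3: no rows with parent_id in {5,6}; recursion stops.

Books, Jazz, Music, SciFi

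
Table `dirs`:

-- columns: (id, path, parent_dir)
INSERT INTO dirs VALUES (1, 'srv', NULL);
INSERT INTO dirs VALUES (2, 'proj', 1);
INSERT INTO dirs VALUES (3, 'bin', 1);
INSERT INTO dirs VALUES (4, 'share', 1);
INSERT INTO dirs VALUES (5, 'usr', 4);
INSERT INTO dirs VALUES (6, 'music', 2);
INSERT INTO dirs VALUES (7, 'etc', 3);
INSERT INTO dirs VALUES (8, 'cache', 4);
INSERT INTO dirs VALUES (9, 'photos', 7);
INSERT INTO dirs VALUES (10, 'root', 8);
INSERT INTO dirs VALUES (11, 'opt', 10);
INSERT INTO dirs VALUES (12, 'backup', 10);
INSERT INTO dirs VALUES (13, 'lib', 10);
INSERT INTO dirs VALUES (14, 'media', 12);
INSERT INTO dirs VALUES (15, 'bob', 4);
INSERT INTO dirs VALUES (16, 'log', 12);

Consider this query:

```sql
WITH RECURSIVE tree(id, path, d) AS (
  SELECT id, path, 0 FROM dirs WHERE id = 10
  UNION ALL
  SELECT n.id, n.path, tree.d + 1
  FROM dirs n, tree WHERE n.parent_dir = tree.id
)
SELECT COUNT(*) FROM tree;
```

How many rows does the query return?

Base: id=10 (root) at d 0.
Iteration 1: rows with parent_dir in {10} -> opt (id 11, d 1), backup (id 12, d 1), lib (id 13, d 1).
Iteration 2: rows with parent_dir in {11,12,13} -> media (id 14, d 2), log (id 16, d 2).
Iteration 3: no rows with parent_dir in {14,16}; recursion stops.
Total rows emitted: 6.

6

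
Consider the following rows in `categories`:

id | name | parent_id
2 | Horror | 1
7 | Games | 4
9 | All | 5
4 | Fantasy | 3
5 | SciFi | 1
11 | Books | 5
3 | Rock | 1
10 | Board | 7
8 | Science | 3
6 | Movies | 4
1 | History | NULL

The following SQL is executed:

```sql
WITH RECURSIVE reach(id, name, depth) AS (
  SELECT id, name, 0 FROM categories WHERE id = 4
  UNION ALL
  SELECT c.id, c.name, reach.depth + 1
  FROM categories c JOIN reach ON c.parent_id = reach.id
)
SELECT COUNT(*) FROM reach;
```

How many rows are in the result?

Base: id=4 (Fantasy) at depth 0.
Iteration 1: rows with parent_id in {4} -> Movies (id 6, depth 1), Games (id 7, depth 1).
Iteration 2: rows with parent_id in {6,7} -> Board (id 10, depth 2).
Iteration 3: no rows with parent_id in {10}; recursion stops.
Total rows emitted: 4.

4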